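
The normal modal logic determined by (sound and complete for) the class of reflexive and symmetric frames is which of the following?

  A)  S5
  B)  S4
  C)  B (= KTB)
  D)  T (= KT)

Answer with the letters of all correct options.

C

(A) S5 is determined by the class of reflexive, symmetric, and transitive frames.
(B) S4 is determined by the class of reflexive and transitive frames.
(C) B (= KTB) is determined by exactly this class.
(D) T (= KT) is determined by the class of reflexive frames.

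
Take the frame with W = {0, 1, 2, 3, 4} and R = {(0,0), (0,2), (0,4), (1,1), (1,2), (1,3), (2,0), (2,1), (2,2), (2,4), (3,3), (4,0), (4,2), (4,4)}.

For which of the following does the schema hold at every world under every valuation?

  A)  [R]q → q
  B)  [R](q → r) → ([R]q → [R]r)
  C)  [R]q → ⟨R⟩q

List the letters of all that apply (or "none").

R is reflexive: each world relates to itself.
R is serial: every world has an R-successor.
(A) [R]q → q is axiom T, which corresponds to reflexivity. R is reflexive — valid.
(B) [R](q → r) → ([R]q → [R]r) is axiom K, valid on every Kripke frame — valid.
(C) [R]q → ⟨R⟩q is axiom D, which corresponds to seriality. R is serial — valid.

A, B, C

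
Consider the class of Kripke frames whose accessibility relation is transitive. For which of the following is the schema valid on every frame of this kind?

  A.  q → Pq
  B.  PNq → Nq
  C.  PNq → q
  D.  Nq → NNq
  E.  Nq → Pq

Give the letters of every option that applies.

(A) q → Pq (the dual of axiom T) characterises the reflexive frames. Such an R need not be reflexive — not valid.
(B) PNq → Nq is the dual of axiom 5, which corresponds to the euclidean property. Such an R need not be euclidean — not valid.
(C) PNq → q (the dual of axiom B) characterises the symmetric frames. Such an R need not be symmetric — not valid.
(D) Nq → NNq is axiom 4; it is valid on a frame exactly when R is transitive. Every such R is transitive, so valid.
(E) Nq → Pq is axiom D, which corresponds to seriality. Such an R need not be serial — not valid.

D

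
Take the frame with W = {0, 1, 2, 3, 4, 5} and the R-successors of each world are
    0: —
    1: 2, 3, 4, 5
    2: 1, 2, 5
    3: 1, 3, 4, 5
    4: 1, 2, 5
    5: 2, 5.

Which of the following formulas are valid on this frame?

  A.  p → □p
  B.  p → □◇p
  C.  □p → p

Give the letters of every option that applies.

R is not reflexive: not 0 R 0.
R is not symmetric: 1 R 5 but not 5 R 1.
R is not a subset of the identity: 1 R 2 with 1 ≠ 2.
(A) p → □p (equivalent to ◇p→p) corresponds to R being a subset of the identity. Here R ⊄ identity, so not valid.
(B) p → □◇p is axiom B; it is valid on a frame exactly when R is symmetric. R is not symmetric, so not valid.
(C) axiom T: valid iff R is reflexive. R is not reflexive — not valid.

none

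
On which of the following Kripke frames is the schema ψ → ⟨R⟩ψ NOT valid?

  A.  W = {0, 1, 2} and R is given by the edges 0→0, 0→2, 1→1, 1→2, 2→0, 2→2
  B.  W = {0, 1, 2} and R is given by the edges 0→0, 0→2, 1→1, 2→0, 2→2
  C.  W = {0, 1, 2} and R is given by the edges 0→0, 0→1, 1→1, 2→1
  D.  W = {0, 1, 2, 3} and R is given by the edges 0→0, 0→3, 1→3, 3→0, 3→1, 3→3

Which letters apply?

C, D

The schema ψ → ⟨R⟩ψ is the dual of axiom T; it is valid on a frame iff R is reflexive.
(A) R is reflexive (each world relates to itself), so the schema is valid here.
(B) R is reflexive (each world relates to itself), so the schema is valid here.
(C) R is not reflexive (not 2 R 2), so the schema fails here.
(D) R is not reflexive (not 1 R 1), so the schema fails here.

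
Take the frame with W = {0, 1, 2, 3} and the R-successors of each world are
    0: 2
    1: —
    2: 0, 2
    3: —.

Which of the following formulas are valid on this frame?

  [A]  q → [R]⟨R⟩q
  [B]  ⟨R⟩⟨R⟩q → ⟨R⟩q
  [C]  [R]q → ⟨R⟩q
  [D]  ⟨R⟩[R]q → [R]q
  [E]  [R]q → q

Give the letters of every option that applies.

A

R is not reflexive: not 0 R 0.
R is symmetric: every R-edge is matched by its reverse.
R is not transitive: 0 R 2 and 2 R 0 but not 0 R 0.
R is not euclidean: 2 R 0 and 2 R 0 but not 0 R 0.
R is not serial: 1 has no R-successor.
(A) q → [R]⟨R⟩q (axiom B) characterises the symmetric frames. R is symmetric — valid.
(B) the dual of axiom 4: valid iff R is transitive. R is not transitive — not valid.
(C) [R]q → ⟨R⟩q (axiom D) characterises the serial frames. R is not serial — not valid.
(D) ⟨R⟩[R]q → [R]q is the dual of axiom 5; it is valid on a frame exactly when R is euclidean. R is not euclidean, so not valid.
(E) [R]q → q (axiom T) characterises the reflexive frames. R is not reflexive — not valid.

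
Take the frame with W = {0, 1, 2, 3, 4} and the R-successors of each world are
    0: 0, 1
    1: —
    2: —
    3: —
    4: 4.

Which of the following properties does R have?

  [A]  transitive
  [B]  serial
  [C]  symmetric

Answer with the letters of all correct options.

A

(A) transitive: R is closed under composition.
(B) not serial: 1 has no R-successor.
(C) not symmetric: 0 R 1 but not 1 R 0.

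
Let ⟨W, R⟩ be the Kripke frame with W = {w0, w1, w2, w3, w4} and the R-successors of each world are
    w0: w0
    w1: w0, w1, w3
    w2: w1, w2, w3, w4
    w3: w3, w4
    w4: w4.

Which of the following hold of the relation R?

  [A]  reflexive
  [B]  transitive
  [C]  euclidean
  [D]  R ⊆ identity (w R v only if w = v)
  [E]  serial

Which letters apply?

A, E

(A) reflexive: each world relates to itself.
(B) not transitive: w1 R w3 and w3 R w4 but not w1 R w4.
(C) not euclidean: w1 R w0 and w1 R w1 but not w0 R w1.
(D) not ⊆ identity: w1 R w0 with w1 ≠ w0.
(E) serial: every world has an R-successor.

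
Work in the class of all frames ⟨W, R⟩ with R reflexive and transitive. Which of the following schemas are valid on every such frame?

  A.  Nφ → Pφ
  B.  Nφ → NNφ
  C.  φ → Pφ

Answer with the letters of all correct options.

A, B, C

Reflexive relations are serial.
(A) Nφ → Pφ is axiom D; it is valid on a frame exactly when R is serial. Every such R is serial, so valid.
(B) Nφ → NNφ is axiom 4, which corresponds to transitivity. Every such R is transitive — valid.
(C) the dual of axiom T: valid iff R is reflexive. Every such R is reflexive — valid.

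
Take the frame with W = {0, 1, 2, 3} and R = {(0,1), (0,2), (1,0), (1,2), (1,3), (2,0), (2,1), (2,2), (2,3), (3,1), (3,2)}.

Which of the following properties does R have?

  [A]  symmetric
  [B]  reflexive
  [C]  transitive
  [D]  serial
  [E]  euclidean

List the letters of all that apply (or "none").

(A) symmetric: every R-edge is matched by its reverse.
(B) not reflexive: not 0 R 0.
(C) not transitive: 0 R 1 and 1 R 0 but not 0 R 0.
(D) serial: every world has an R-successor.
(E) not euclidean: 1 R 0 and 1 R 3 but not 0 R 3.

A, D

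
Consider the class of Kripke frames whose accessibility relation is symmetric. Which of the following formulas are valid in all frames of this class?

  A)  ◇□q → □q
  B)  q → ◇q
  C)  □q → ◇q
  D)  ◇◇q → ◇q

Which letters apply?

(A) ◇□q → □q (the dual of axiom 5) characterises the euclidean frames. Such an R need not be euclidean — not valid.
(B) q → ◇q (the dual of axiom T) characterises the reflexive frames. Such an R need not be reflexive — not valid.
(C) axiom D: valid iff R is serial. Such an R need not be serial — not valid.
(D) the dual of axiom 4: valid iff R is transitive. Such an R need not be transitive — not valid.

none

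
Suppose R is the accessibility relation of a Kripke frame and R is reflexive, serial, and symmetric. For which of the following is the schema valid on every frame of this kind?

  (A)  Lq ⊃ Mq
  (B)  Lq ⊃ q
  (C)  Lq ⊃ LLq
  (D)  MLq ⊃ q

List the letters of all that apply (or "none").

(A) axiom D: valid iff R is serial. Every such R is serial — valid.
(B) Lq ⊃ q is axiom T, which corresponds to reflexivity. Every such R is reflexive — valid.
(C) axiom 4: valid iff R is transitive. Such an R need not be transitive — not valid.
(D) MLq ⊃ q (the dual of axiom B) characterises the symmetric frames. Every such R is symmetric — valid.

A, B, D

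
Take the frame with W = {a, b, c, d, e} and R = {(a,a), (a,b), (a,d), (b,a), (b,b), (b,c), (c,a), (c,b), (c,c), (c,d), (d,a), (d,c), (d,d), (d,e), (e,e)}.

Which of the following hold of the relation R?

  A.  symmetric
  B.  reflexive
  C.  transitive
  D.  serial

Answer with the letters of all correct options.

B, D

(A) not symmetric: c R a but not a R c.
(B) reflexive: each world relates to itself.
(C) not transitive: a R b and b R c but not a R c.
(D) serial: every world has an R-successor.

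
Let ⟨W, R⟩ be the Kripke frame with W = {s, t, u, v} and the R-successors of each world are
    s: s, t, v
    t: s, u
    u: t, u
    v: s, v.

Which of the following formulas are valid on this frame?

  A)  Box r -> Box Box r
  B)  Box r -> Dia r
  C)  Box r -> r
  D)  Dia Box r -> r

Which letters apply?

B, D

R is not reflexive: not t R t.
R is symmetric: every R-edge is matched by its reverse.
R is not transitive: s R t and t R u but not s R u.
R is serial: every world has an R-successor.
(A) Box r -> Box Box r is axiom 4, which corresponds to transitivity. R is not transitive — not valid.
(B) axiom D: valid iff R is serial. R is serial — valid.
(C) axiom T: valid iff R is reflexive. R is not reflexive — not valid.
(D) the dual of axiom B: valid iff R is symmetric. R is symmetric — valid.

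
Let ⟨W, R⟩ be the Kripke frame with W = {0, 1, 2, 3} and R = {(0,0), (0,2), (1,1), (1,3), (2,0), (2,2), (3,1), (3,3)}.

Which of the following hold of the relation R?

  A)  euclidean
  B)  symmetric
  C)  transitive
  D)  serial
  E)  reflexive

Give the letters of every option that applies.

(A) euclidean: any two R-successors of the same world are R-related.
(B) symmetric: every R-edge is matched by its reverse.
(C) transitive: R is closed under composition.
(D) serial: every world has an R-successor.
(E) reflexive: each world relates to itself.

A, B, C, D, E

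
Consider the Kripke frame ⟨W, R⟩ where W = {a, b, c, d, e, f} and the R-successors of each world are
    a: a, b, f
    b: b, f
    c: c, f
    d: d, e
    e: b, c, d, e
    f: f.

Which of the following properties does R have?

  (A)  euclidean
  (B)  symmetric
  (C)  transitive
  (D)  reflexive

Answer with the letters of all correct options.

D

(A) not euclidean: a R b and a R a but not b R a.
(B) not symmetric: a R b but not b R a.
(C) not transitive: d R e and e R b but not d R b.
(D) reflexive: each world relates to itself.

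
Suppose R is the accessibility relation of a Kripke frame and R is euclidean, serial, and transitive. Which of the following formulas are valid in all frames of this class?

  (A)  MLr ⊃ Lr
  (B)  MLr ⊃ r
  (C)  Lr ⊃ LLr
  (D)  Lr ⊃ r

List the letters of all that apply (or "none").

A, C

(A) MLr ⊃ Lr (the dual of axiom 5) characterises the euclidean frames. Every such R is euclidean — valid.
(B) the dual of axiom B: valid iff R is symmetric. Such an R need not be symmetric — not valid.
(C) Lr ⊃ LLr (axiom 4) characterises the transitive frames. Every such R is transitive — valid.
(D) Lr ⊃ r is axiom T, which corresponds to reflexivity. Such an R need not be reflexive — not valid.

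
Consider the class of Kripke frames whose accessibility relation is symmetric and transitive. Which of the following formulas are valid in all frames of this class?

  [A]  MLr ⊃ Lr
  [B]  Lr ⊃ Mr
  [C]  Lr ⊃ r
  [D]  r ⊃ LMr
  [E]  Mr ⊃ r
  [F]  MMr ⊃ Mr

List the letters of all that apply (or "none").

A, D, F

A symmetric transitive relation is euclidean (uRv and uRw give vRu by symmetry, then vRw by transitivity).
(A) the dual of axiom 5: valid iff R is euclidean. Every such R is euclidean — valid.
(B) Lr ⊃ Mr is axiom D, which corresponds to seriality. Such an R need not be serial — not valid.
(C) Lr ⊃ r is axiom T; it is valid on a frame exactly when R is reflexive. Such an R need not be reflexive, so not valid.
(D) r ⊃ LMr is axiom B, which corresponds to symmetry. Every such R is symmetric — valid.
(E) Mr ⊃ r is valid only on frames where every R-edge is a self-loop. Such an R need not be a subset of the identity — not valid.
(F) MMr ⊃ Mr is the dual of axiom 4, which corresponds to transitivity. Every such R is transitive — valid.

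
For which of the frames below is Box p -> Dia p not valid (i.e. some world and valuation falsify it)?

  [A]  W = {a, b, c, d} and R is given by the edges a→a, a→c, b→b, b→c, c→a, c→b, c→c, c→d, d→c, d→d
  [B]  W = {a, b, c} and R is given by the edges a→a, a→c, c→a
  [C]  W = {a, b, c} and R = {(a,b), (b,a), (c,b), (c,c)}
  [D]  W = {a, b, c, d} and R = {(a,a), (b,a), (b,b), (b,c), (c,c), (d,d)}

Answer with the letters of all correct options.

B

The schema Box p -> Dia p is axiom D; it is valid on a frame iff R is serial.
(A) R is serial (every world has an R-successor), so the schema is valid here.
(B) R is not serial (b has no R-successor), so the schema fails here.
(C) R is serial (every world has an R-successor), so the schema is valid here.
(D) R is serial (every world has an R-successor), so the schema is valid here.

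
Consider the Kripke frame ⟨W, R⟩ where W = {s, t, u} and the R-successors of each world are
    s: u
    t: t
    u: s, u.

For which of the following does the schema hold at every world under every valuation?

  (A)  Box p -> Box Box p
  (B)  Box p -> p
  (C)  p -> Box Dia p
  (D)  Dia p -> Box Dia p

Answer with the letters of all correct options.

C

R is not reflexive: not s R s.
R is symmetric: every R-edge is matched by its reverse.
R is not transitive: s R u and u R s but not s R s.
R is not euclidean: u R s and u R s but not s R s.
(A) Box p -> Box Box p is axiom 4; it is valid on a frame exactly when R is transitive. R is not transitive, so not valid.
(B) Box p -> p (axiom T) characterises the reflexive frames. R is not reflexive — not valid.
(C) p -> Box Dia p is axiom B; it is valid on a frame exactly when R is symmetric. R is symmetric, so valid.
(D) axiom 5: valid iff R is euclidean. R is not euclidean — not valid.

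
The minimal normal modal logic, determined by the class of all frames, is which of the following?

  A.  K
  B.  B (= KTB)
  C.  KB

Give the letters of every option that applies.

(A) K is determined by exactly this class.
(B) B (= KTB) is determined by the class of reflexive and symmetric frames.
(C) KB is determined by the class of symmetric frames.

A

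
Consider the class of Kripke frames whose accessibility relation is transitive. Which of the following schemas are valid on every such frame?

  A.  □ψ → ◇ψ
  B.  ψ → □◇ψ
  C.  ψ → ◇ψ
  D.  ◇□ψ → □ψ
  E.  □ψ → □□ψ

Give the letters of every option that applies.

(A) □ψ → ◇ψ is axiom D; it is valid on a frame exactly when R is serial. Such an R need not be serial, so not valid.
(B) ψ → □◇ψ is axiom B, which corresponds to symmetry. Such an R need not be symmetric — not valid.
(C) ψ → ◇ψ is the dual of axiom T; it is valid on a frame exactly when R is reflexive. Such an R need not be reflexive, so not valid.
(D) ◇□ψ → □ψ is the dual of axiom 5; it is valid on a frame exactly when R is euclidean. Such an R need not be euclidean, so not valid.
(E) □ψ → □□ψ is axiom 4, which corresponds to transitivity. Every such R is transitive — valid.

E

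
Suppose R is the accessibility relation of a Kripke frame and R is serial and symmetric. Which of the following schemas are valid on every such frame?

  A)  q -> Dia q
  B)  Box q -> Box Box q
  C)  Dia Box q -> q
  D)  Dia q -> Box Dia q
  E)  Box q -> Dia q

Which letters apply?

(A) q -> Dia q is the dual of axiom T, which corresponds to reflexivity. Such an R need not be reflexive — not valid.
(B) Box q -> Box Box q (axiom 4) characterises the transitive frames. Such an R need not be transitive — not valid.
(C) Dia Box q -> q is the dual of axiom B, which corresponds to symmetry. Every such R is symmetric — valid.
(D) Dia q -> Box Dia q is axiom 5; it is valid on a frame exactly when R is euclidean. Such an R need not be euclidean, so not valid.
(E) axiom D: valid iff R is serial. Every such R is serial — valid.

C, E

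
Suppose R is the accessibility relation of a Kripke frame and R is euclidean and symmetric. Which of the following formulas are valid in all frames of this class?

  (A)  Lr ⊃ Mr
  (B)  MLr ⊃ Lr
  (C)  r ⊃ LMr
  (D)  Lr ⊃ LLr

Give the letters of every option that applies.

A symmetric euclidean relation is transitive (uRv and vRw give vRu by symmetry, then uRw by the euclidean condition, applied at v).
(A) Lr ⊃ Mr is axiom D, which corresponds to seriality. Such an R need not be serial — not valid.
(B) MLr ⊃ Lr is the dual of axiom 5; it is valid on a frame exactly when R is euclidean. Every such R is euclidean, so valid.
(C) r ⊃ LMr is axiom B, which corresponds to symmetry. Every such R is symmetric — valid.
(D) axiom 4: valid iff R is transitive. Every such R is transitive — valid.

B, C, D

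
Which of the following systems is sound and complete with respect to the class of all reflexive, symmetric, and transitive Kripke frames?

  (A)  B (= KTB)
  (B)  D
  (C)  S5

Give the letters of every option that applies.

(A) B (= KTB) is determined by the class of reflexive and symmetric frames.
(B) D is determined by the class of serial frames.
(C) S5 is determined by exactly this class.

C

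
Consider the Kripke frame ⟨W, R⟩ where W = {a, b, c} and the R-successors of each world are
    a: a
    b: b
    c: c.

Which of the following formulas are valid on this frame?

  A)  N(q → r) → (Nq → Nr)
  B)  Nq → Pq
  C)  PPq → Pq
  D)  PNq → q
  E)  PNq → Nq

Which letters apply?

A, B, C, D, E

R is symmetric: every R-edge is matched by its reverse.
R is transitive: R is closed under composition.
R is euclidean: any two R-successors of the same world are R-related.
R is serial: every world has an R-successor.
(A) N(q → r) → (Nq → Nr) is the K axiom; it holds on all frames — valid.
(B) Nq → Pq (axiom D) characterises the serial frames. R is serial — valid.
(C) PPq → Pq (the dual of axiom 4) characterises the transitive frames. R is transitive — valid.
(D) PNq → q (the dual of axiom B) characterises the symmetric frames. R is symmetric — valid.
(E) PNq → Nq (the dual of axiom 5) characterises the euclidean frames. R is euclidean — valid.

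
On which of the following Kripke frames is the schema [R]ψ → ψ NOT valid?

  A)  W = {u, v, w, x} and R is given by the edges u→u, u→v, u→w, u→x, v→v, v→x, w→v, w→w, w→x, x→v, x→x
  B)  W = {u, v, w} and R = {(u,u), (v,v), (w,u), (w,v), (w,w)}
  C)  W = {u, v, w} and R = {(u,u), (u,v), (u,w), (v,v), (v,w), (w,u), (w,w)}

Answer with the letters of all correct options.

The schema [R]ψ → ψ is axiom T; it is valid on a frame iff R is reflexive.
(A) R is reflexive (each world relates to itself), so the schema is valid here.
(B) R is reflexive (each world relates to itself), so the schema is valid here.
(C) R is reflexive (each world relates to itself), so the schema is valid here.

none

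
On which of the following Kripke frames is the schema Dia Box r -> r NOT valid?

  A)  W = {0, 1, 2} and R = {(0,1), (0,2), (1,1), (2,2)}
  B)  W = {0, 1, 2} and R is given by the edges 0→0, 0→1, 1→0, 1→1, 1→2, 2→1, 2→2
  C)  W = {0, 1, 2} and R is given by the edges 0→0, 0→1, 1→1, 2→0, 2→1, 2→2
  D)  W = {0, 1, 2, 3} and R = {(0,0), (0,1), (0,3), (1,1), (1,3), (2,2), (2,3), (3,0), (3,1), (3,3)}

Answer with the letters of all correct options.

A, C, D

The schema Dia Box r -> r is the dual of axiom B; it is valid on a frame iff R is symmetric.
(A) R is not symmetric (0 R 1 but not 1 R 0), so the schema fails here.
(B) R is symmetric (every R-edge is matched by its reverse), so the schema is valid here.
(C) R is not symmetric (0 R 1 but not 1 R 0), so the schema fails here.
(D) R is not symmetric (0 R 1 but not 1 R 0), so the schema fails here.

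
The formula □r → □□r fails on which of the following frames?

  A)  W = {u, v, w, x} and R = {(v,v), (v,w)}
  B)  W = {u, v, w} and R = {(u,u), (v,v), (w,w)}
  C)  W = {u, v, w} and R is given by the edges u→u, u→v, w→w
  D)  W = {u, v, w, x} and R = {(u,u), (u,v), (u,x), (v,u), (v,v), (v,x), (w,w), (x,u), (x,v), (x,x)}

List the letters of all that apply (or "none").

The schema □r → □□r is axiom 4; it is valid on a frame iff R is transitive.
(A) R is transitive (R is closed under composition), so the schema is valid here.
(B) R is transitive (R is closed under composition), so the schema is valid here.
(C) R is transitive (R is closed under composition), so the schema is valid here.
(D) R is transitive (R is closed under composition), so the schema is valid here.

none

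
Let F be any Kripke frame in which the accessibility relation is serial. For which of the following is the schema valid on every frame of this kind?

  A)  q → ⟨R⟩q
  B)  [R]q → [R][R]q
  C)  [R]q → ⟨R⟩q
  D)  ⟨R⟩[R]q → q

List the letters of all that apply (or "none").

C

(A) q → ⟨R⟩q is the dual of axiom T, which corresponds to reflexivity. Such an R need not be reflexive — not valid.
(B) [R]q → [R][R]q is axiom 4, which corresponds to transitivity. Such an R need not be transitive — not valid.
(C) [R]q → ⟨R⟩q (axiom D) characterises the serial frames. Every such R is serial — valid.
(D) ⟨R⟩[R]q → q is the dual of axiom B, which corresponds to symmetry. Such an R need not be symmetric — not valid.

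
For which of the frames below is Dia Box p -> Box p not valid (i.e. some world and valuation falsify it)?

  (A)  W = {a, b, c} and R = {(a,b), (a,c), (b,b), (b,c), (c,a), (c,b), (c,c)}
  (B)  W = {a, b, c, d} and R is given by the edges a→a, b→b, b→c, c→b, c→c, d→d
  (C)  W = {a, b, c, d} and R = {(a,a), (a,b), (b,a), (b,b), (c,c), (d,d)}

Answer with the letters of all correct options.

A

The schema Dia Box p -> Box p is the dual of axiom 5; it is valid on a frame iff R is euclidean.
(A) R is not euclidean (c R b and c R a but not b R a), so the schema fails here.
(B) R is euclidean (any two R-successors of the same world are R-related), so the schema is valid here.
(C) R is euclidean (any two R-successors of the same world are R-related), so the schema is valid here.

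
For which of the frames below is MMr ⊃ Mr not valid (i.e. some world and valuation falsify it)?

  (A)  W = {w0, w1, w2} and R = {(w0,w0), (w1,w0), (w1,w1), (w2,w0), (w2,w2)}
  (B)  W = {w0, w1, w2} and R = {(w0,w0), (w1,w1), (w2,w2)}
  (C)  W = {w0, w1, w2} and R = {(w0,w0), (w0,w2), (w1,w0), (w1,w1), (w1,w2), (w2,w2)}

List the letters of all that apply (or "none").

The schema MMr ⊃ Mr is the dual of axiom 4; it is valid on a frame iff R is transitive.
(A) R is transitive (R is closed under composition), so the schema is valid here.
(B) R is transitive (R is closed under composition), so the schema is valid here.
(C) R is transitive (R is closed under composition), so the schema is valid here.

none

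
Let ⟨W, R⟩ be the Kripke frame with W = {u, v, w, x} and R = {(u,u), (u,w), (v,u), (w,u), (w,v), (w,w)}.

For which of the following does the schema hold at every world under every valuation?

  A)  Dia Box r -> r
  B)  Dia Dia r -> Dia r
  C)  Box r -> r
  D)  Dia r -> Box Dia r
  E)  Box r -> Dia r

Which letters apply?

R is not reflexive: not v R v.
R is not symmetric: v R u but not u R v.
R is not transitive: u R w and w R v but not u R v.
R is not euclidean: w R u and w R v but not u R v.
R is not serial: x has no R-successor.
(A) Dia Box r -> r is the dual of axiom B; it is valid on a frame exactly when R is symmetric. R is not symmetric, so not valid.
(B) Dia Dia r -> Dia r is the dual of axiom 4, which corresponds to transitivity. R is not transitive — not valid.
(C) Box r -> r is axiom T, which corresponds to reflexivity. R is not reflexive — not valid.
(D) Dia r -> Box Dia r is axiom 5, which corresponds to the euclidean property. R is not euclidean — not valid.
(E) Box r -> Dia r is axiom D; it is valid on a frame exactly when R is serial. R is not serial, so not valid.

none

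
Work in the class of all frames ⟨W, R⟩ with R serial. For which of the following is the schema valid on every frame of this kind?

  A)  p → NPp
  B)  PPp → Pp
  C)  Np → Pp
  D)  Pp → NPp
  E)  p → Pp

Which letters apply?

(A) p → NPp is axiom B; it is valid on a frame exactly when R is symmetric. Such an R need not be symmetric, so not valid.
(B) PPp → Pp is the dual of axiom 4; it is valid on a frame exactly when R is transitive. Such an R need not be transitive, so not valid.
(C) Np → Pp is axiom D; it is valid on a frame exactly when R is serial. Every such R is serial, so valid.
(D) Pp → NPp is axiom 5; it is valid on a frame exactly when R is euclidean. Such an R need not be euclidean, so not valid.
(E) p → Pp (the dual of axiom T) characterises the reflexive frames. Such an R need not be reflexive — not valid.

C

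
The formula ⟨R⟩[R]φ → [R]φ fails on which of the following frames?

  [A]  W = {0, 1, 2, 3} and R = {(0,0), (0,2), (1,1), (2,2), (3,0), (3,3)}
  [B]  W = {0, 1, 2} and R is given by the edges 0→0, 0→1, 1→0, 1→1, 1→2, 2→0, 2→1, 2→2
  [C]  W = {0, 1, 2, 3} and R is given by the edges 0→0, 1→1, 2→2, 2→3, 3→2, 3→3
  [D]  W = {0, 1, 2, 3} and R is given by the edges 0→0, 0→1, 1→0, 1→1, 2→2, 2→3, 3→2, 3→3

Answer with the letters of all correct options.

The schema ⟨R⟩[R]φ → [R]φ is the dual of axiom 5; it is valid on a frame iff R is euclidean.
(A) R is not euclidean (0 R 2 and 0 R 0 but not 2 R 0), so the schema fails here.
(B) R is not euclidean (1 R 0 and 1 R 2 but not 0 R 2), so the schema fails here.
(C) R is euclidean (any two R-successors of the same world are R-related), so the schema is valid here.
(D) R is euclidean (any two R-successors of the same world are R-related), so the schema is valid here.

A, B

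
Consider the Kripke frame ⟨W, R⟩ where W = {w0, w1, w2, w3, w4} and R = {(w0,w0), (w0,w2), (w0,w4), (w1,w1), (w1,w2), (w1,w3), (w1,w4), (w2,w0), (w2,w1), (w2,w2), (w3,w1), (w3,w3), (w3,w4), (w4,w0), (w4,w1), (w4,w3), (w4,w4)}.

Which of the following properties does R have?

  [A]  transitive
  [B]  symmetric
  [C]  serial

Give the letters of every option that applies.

(A) not transitive: w0 R w2 and w2 R w1 but not w0 R w1.
(B) symmetric: every R-edge is matched by its reverse.
(C) serial: every world has an R-successor.

B, C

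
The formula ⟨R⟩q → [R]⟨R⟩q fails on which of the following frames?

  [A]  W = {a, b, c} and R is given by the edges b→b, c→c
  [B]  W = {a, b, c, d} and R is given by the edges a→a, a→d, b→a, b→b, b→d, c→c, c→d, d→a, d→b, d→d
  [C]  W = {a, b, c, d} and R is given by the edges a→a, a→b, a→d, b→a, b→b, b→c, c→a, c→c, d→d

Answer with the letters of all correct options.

The schema ⟨R⟩q → [R]⟨R⟩q is axiom 5; it is valid on a frame iff R is euclidean.
(A) R is euclidean (any two R-successors of the same world are R-related), so the schema is valid here.
(B) R is not euclidean (b R a and b R b but not a R b), so the schema fails here.
(C) R is not euclidean (a R b and a R d but not b R d), so the schema fails here.

B, C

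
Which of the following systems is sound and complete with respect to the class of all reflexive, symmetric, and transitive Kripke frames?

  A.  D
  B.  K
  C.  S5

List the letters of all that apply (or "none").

(A) D is determined by the class of serial frames.
(B) K is determined by the class of arbitrary frames.
(C) S5 is determined by exactly this class.

C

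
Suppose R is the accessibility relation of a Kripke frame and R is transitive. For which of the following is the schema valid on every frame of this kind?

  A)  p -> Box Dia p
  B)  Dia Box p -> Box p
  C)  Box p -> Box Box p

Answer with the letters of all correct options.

(A) axiom B: valid iff R is symmetric. Such an R need not be symmetric — not valid.
(B) the dual of axiom 5: valid iff R is euclidean. Such an R need not be euclidean — not valid.
(C) Box p -> Box Box p (axiom 4) characterises the transitive frames. Every such R is transitive — valid.

C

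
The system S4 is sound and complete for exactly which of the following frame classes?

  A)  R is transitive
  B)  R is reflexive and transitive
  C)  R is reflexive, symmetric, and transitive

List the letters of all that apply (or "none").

B

(A) this class determines K4, not S4.
(B) S4 is sound and complete for exactly this class.
(C) this class determines S5, not S4.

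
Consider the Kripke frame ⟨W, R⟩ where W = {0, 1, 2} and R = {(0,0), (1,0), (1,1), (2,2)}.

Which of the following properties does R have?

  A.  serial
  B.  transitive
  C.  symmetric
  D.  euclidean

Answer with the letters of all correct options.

(A) serial: every world has an R-successor.
(B) transitive: R is closed under composition.
(C) not symmetric: 1 R 0 but not 0 R 1.
(D) not euclidean: 1 R 0 and 1 R 1 but not 0 R 1.

A, B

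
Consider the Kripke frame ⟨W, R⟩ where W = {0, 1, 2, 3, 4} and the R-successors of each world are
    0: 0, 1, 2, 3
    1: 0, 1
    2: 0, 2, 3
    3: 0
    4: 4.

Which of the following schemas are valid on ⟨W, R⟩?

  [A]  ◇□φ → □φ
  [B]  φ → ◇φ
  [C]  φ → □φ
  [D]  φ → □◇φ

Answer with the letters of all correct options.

none

R is not reflexive: not 3 R 3.
R is not symmetric: 2 R 3 but not 3 R 2.
R is not euclidean: 0 R 1 and 0 R 2 but not 1 R 2.
R is not a subset of the identity: 0 R 1 with 0 ≠ 1.
(A) ◇□φ → □φ is the dual of axiom 5, which corresponds to the euclidean property. R is not euclidean — not valid.
(B) φ → ◇φ is the dual of axiom T, which corresponds to reflexivity. R is not reflexive — not valid.
(C) φ → □φ (equivalent to ◇p→p) corresponds to R being a subset of the identity. Here R ⊄ identity, so not valid.
(D) φ → □◇φ is axiom B, which corresponds to symmetry. R is not symmetric — not valid.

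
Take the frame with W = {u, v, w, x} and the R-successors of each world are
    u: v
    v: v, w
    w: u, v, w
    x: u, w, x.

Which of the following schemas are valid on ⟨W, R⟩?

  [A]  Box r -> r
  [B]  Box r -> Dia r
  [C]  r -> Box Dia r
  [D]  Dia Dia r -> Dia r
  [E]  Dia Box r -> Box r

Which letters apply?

R is not reflexive: not u R u.
R is not symmetric: u R v but not v R u.
R is not transitive: u R v and v R w but not u R w.
R is not euclidean: w R u and w R w but not u R w.
R is serial: every world has an R-successor.
(A) axiom T: valid iff R is reflexive. R is not reflexive — not valid.
(B) axiom D: valid iff R is serial. R is serial — valid.
(C) r -> Box Dia r (axiom B) characterises the symmetric frames. R is not symmetric — not valid.
(D) Dia Dia r -> Dia r is the dual of axiom 4, which corresponds to transitivity. R is not transitive — not valid.
(E) the dual of axiom 5: valid iff R is euclidean. R is not euclidean — not valid.

B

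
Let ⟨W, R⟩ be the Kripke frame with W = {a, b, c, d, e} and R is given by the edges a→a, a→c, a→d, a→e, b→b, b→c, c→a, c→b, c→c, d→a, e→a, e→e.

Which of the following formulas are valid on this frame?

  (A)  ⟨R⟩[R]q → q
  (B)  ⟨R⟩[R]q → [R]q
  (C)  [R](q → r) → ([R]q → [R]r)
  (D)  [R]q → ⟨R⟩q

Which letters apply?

R is symmetric: every R-edge is matched by its reverse.
R is not euclidean: a R c and a R d but not c R d.
R is serial: every world has an R-successor.
(A) ⟨R⟩[R]q → q is the dual of axiom B, which corresponds to symmetry. R is symmetric — valid.
(B) ⟨R⟩[R]q → [R]q is the dual of axiom 5; it is valid on a frame exactly when R is euclidean. R is not euclidean, so not valid.
(C) this is just K, valid on every normal frame.
(D) axiom D: valid iff R is serial. R is serial — valid.

A, C, D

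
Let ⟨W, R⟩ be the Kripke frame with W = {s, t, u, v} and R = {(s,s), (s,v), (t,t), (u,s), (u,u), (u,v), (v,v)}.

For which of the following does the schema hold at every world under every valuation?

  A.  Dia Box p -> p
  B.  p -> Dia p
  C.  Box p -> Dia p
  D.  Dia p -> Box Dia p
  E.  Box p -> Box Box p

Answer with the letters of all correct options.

B, C, E

R is reflexive: each world relates to itself.
R is not symmetric: s R v but not v R s.
R is transitive: R is closed under composition.
R is not euclidean: s R v and s R s but not v R s.
R is serial: every world has an R-successor.
(A) Dia Box p -> p is the dual of axiom B, which corresponds to symmetry. R is not symmetric — not valid.
(B) p -> Dia p is the dual of axiom T, which corresponds to reflexivity. R is reflexive — valid.
(C) Box p -> Dia p (axiom D) characterises the serial frames. R is serial — valid.
(D) Dia p -> Box Dia p is axiom 5, which corresponds to the euclidean property. R is not euclidean — not valid.
(E) Box p -> Box Box p is axiom 4; it is valid on a frame exactly when R is transitive. R is transitive, so valid.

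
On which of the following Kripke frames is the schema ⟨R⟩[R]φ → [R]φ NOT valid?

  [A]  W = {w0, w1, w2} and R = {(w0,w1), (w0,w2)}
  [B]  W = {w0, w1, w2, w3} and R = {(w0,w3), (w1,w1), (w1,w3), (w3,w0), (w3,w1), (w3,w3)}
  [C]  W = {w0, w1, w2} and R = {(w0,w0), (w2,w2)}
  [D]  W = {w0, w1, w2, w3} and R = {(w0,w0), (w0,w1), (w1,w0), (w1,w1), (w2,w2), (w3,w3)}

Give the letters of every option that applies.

The schema ⟨R⟩[R]φ → [R]φ is the dual of axiom 5; it is valid on a frame iff R is euclidean.
(A) R is not euclidean (w0 R w1 and w0 R w2 but not w1 R w2), so the schema fails here.
(B) R is not euclidean (w3 R w0 and w3 R w1 but not w0 R w1), so the schema fails here.
(C) R is euclidean (any two R-successors of the same world are R-related), so the schema is valid here.
(D) R is euclidean (any two R-successors of the same world are R-related), so the schema is valid here.

A, B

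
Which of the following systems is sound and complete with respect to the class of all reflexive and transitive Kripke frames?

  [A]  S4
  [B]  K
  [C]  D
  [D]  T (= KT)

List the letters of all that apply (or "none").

(A) S4 is determined by exactly this class.
(B) K is determined by the class of arbitrary frames.
(C) D is determined by the class of serial frames.
(D) T (= KT) is determined by the class of reflexive frames.

A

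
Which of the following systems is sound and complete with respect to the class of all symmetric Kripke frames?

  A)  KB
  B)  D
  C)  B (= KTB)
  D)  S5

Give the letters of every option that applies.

(A) KB is determined by exactly this class.
(B) D is determined by the class of serial frames.
(C) B (= KTB) is determined by the class of reflexive and symmetric frames.
(D) S5 is determined by the class of reflexive, symmetric, and transitive frames.

A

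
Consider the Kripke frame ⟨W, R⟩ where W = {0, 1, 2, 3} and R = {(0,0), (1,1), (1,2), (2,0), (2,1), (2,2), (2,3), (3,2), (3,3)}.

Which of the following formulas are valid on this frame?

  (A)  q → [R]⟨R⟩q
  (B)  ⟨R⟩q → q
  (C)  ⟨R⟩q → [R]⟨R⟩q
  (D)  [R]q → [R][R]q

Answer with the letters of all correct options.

none

R is not symmetric: 2 R 0 but not 0 R 2.
R is not transitive: 1 R 2 and 2 R 0 but not 1 R 0.
R is not euclidean: 2 R 0 and 2 R 1 but not 0 R 1.
R is not a subset of the identity: 1 R 2 with 1 ≠ 2.
(A) q → [R]⟨R⟩q is axiom B; it is valid on a frame exactly when R is symmetric. R is not symmetric, so not valid.
(B) ⟨R⟩q → q is the converse of T; it holds exactly when R ⊆ identity. Here R ⊄ identity — not valid.
(C) ⟨R⟩q → [R]⟨R⟩q (axiom 5) characterises the euclidean frames. R is not euclidean — not valid.
(D) [R]q → [R][R]q is axiom 4; it is valid on a frame exactly when R is transitive. R is not transitive, so not valid.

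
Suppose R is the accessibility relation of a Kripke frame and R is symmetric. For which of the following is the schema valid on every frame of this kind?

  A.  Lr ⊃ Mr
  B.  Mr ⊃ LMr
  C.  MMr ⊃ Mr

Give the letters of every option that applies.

(A) Lr ⊃ Mr is axiom D; it is valid on a frame exactly when R is serial. Such an R need not be serial, so not valid.
(B) Mr ⊃ LMr is axiom 5, which corresponds to the euclidean property. Such an R need not be euclidean — not valid.
(C) MMr ⊃ Mr is the dual of axiom 4, which corresponds to transitivity. Such an R need not be transitive — not valid.

none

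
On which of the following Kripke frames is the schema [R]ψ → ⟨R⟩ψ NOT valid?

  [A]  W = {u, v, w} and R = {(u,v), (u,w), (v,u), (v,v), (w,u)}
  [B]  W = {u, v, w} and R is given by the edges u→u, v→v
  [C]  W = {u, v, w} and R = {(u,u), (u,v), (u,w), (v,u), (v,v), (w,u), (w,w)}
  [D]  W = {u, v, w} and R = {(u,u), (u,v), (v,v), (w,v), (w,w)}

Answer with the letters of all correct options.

The schema [R]ψ → ⟨R⟩ψ is axiom D; it is valid on a frame iff R is serial.
(A) R is serial (every world has an R-successor), so the schema is valid here.
(B) R is not serial (w has no R-successor), so the schema fails here.
(C) R is serial (every world has an R-successor), so the schema is valid here.
(D) R is serial (every world has an R-successor), so the schema is valid here.

B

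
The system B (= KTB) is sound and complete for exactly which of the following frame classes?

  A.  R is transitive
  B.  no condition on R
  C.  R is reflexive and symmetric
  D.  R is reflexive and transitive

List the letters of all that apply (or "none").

(A) this class determines K4, not B (= KTB).
(B) this class determines K, not B (= KTB).
(C) B (= KTB) is sound and complete for exactly this class.
(D) this class determines S4, not B (= KTB).

C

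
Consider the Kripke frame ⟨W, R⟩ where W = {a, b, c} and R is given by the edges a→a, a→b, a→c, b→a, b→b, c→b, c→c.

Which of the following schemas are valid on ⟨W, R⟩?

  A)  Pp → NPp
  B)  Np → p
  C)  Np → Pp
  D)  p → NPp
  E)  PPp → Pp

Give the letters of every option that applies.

B, C

R is reflexive: each world relates to itself.
R is not symmetric: a R c but not c R a.
R is not transitive: b R a and a R c but not b R c.
R is not euclidean: a R b and a R c but not b R c.
R is serial: every world has an R-successor.
(A) axiom 5: valid iff R is euclidean. R is not euclidean — not valid.
(B) Np → p is axiom T, which corresponds to reflexivity. R is reflexive — valid.
(C) Np → Pp (axiom D) characterises the serial frames. R is serial — valid.
(D) p → NPp is axiom B, which corresponds to symmetry. R is not symmetric — not valid.
(E) PPp → Pp is the dual of axiom 4; it is valid on a frame exactly when R is transitive. R is not transitive, so not valid.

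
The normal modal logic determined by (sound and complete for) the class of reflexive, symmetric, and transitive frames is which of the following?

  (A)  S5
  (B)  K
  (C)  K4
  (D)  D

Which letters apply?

A

(A) S5 is determined by exactly this class.
(B) K is determined by the class of arbitrary frames.
(C) K4 is determined by the class of transitive frames.
(D) D is determined by the class of serial frames.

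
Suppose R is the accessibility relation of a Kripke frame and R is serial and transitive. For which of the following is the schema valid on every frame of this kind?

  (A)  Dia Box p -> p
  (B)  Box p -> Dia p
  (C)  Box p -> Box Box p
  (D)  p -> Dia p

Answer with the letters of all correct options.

(A) the dual of axiom B: valid iff R is symmetric. Such an R need not be symmetric — not valid.
(B) Box p -> Dia p is axiom D; it is valid on a frame exactly when R is serial. Every such R is serial, so valid.
(C) axiom 4: valid iff R is transitive. Every such R is transitive — valid.
(D) the dual of axiom T: valid iff R is reflexive. Such an R need not be reflexive — not valid.

B, C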